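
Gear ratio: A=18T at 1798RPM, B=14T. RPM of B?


Gear ratio = 18:14 = 9:7
RPM_B = RPM_A × (teeth_A / teeth_B)
= 1798 × (18/14)
= 2311.7 RPM

2311.7 RPM


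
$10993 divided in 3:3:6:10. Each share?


Total parts = 3 + 3 + 6 + 10 = 22
Part 1: 10993 × 3/22 = 1499.05
Part 2: 10993 × 3/22 = 1499.05
Part 3: 10993 × 6/22 = 2998.09
Part 4: 10993 × 10/22 = 4996.82
= Part 1: $1499.05, Part 2: $1499.05, Part 3: $2998.09, Part 4: $4996.82

Part 1: $1499.05, Part 2: $1499.05, Part 3: $2998.09, Part 4: $4996.82


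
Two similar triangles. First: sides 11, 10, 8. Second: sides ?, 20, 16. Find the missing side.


Scale factor = 20/10 = 2
Missing side = 11 × 2
= 22.0

22.0


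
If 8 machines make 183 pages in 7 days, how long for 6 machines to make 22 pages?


Days ∝ work / workers, so d₂ = d₁ × (m₁/m₂) × (w₂/w₁)
Workers factor (inverse): 8/6 ≈ 1.3333
Work factor (direct): 22/183 ≈ 0.1202
d₂ = 7 × 8/6 × 22/183 = (7 × 8 × 22) / (6 × 183) = 1232/1098
≈ 1.12 days

1.12 days


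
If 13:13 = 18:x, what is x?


Cross multiply: 13 × x = 13 × 18
13x = 234
x = 234 / 13
= 18.00

18.00


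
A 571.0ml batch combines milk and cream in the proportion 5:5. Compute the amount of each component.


Total parts = 5 + 5 = 10
milk: 571.0 × 5/10 = 285.5ml
cream: 571.0 × 5/10 = 285.5ml
= 285.5ml and 285.5ml

285.5ml and 285.5ml


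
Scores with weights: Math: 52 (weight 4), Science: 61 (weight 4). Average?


Numerator = 52×4 + 61×4
= 208 + 244
= 452
Total weight = 8
Weighted avg = 452/8
= 56.50

56.50


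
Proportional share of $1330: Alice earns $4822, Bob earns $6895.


Total income = 4822 + 6895 = $11717
Alice: $1330 × 4822/11717 = $547.35
Bob: $1330 × 6895/11717 = $782.65
= Alice: $547.35, Bob: $782.65

Alice: $547.35, Bob: $782.65


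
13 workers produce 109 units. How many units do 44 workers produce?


Direct proportion: y/x = constant
k = 109/13 ≈ 8.3846
y₂ = k × 44 = 109 × 44 / 13 = 4796/13
≈ 368.92

368.92


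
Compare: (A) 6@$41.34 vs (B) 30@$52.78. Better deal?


Deal A: $41.34/6 = $6.8900/unit
Deal B: $52.78/30 = $1.7593/unit
B is cheaper per unit
= Deal B

Deal B


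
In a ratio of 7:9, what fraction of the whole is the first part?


Total parts = 7 + 9 = 16
First part: 7/16 = 7/16
= 7/16

7/16


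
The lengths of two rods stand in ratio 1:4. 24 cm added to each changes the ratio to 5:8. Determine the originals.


Let A = 1k, B = 4k.
(1k + 24) / (4k + 24) = 5/8
Cross-multiply: 8(1k + 24) = 5(4k + 24)
8k + 192 = 20k + 120
8k - 20k = 120 - 192
-12k = -72
k = -72/-12 = 6
A = 1×6 = 6, B = 4×6 = 24
= A = 6, B = 24

A = 6, B = 24


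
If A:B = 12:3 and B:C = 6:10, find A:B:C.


Match B: multiply A:B by 6 → 72:18
Multiply B:C by 3 → 18:30
Combined: 72:18:30
GCD = 6
= 12:3:5

12:3:5


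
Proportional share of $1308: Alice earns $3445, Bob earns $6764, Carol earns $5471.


Total income = 3445 + 6764 + 5471 = $15680
Alice: $1308 × 3445/15680 = $287.38
Bob: $1308 × 6764/15680 = $564.24
Carol: $1308 × 5471/15680 = $456.38
= Alice: $287.38, Bob: $564.24, Carol: $456.38

Alice: $287.38, Bob: $564.24, Carol: $456.38


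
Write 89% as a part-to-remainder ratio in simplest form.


89% means 89 parts out of 100; remainder = 11
Part : remainder = 89:11
GCD = 1
= 89:11

89:11


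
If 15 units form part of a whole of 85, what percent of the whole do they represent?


Percentage = (part / whole) × 100
= (15 / 85) × 100
≈ 17.65%

17.65%


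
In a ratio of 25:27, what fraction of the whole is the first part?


Total parts = 25 + 27 = 52
First part: 25/52 = 25/52
= 25/52

25/52


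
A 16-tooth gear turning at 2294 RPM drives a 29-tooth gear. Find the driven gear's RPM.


Gear ratio = 16:29 = 16:29
RPM_B = RPM_A × (teeth_A / teeth_B)
= 2294 × (16/29)
= 1265.7 RPM

1265.7 RPM


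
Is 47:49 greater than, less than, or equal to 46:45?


47/49 = 0.9592
46/45 = 1.0222
0.9592 < 1.0222, so 47:49 is less
= less than

less than


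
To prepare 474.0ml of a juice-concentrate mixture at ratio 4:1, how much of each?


Total parts = 4 + 1 = 5
juice: 474.0 × 4/5 = 379.2ml
concentrate: 474.0 × 1/5 = 94.8ml
= 379.2ml and 94.8ml

379.2ml and 94.8ml


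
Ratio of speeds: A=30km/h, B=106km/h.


Ratio = 30:106
GCD = 2
Simplified = 15:53
Time ratio (same distance) = 53:15
Speed ratio = 15:53

15:53


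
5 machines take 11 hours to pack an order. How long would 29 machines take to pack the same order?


Inverse proportion: x × y = constant
k = 5 × 11 = 55
y₂ = k / 29 = 55 / 29
= 1.90

1.90


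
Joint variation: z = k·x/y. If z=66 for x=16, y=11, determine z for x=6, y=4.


z = k·x/y
Solve for k using the known point: k = z·y/x = 66×11/16 = 726/16 = 45.3750
Now evaluate at x=6, y=4:
z = k × 6 / 4 = (726 × 6) / (16 × 4) = 4356/64
= 68.0625

68.0625


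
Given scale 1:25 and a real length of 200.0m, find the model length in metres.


Model size = real / scale
= 200.0 / 25
= 8.0000 m

8.0000 m


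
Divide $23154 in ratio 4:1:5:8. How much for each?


Total parts = 4 + 1 + 5 + 8 = 18
Part 1: 23154 × 4/18 = 5145.33
Part 2: 23154 × 1/18 = 1286.33
Part 3: 23154 × 5/18 = 6431.67
Part 4: 23154 × 8/18 = 10290.67
= Part 1: $5145.33, Part 2: $1286.33, Part 3: $6431.67, Part 4: $10290.67

Part 1: $5145.33, Part 2: $1286.33, Part 3: $6431.67, Part 4: $10290.67


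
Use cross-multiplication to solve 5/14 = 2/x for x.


Cross multiply: 5 × x = 14 × 2
5x = 28
x = 28 / 5
= 5.60

5.60


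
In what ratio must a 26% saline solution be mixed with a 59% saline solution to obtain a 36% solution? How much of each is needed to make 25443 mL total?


Let x parts of 26% mix with y parts of 59%.
26x + 59y = 36(x + y)
26x + 59y = 36x + 36y
x(26 - 36) = y(36 - 59)
x/y = (59 - 36)/(36 - 26) = 23/10
Simplify: 23:10
Total parts = 33; one part = 25443/33 = 771.00 mL
26% solution: 23×771.00 = 17733.00 mL
59% solution: 10×771.00 = 7710.00 mL
= ratio 23:10; 17733.00 mL and 7710.00 mL

ratio 23:10; 17733.00 mL and 7710.00 mL


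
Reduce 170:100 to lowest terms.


GCD(170, 100) = 10
170/10 : 100/10
= 17:10

17:10


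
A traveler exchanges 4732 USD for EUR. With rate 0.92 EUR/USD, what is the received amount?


Amount × rate = 4732 × 0.92
= 4353.44 EUR

4353.44 EUR


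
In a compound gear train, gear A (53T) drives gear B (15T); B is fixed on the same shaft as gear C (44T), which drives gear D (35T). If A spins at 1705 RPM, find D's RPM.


Stage 1: RPM_B = RPM_A × t_A/t_B = 1705 × 53/15 = 90365/15 ≈ 6024.33
B and C share a shaft → RPM_C = RPM_B
Stage 2: RPM_D = RPM_C × t_C/t_D = RPM_A × (t_A×t_C)/(t_B×t_D)
Overall ratio = (53×44)/(15×35) = 2332/525
RPM_D = 1705 × 2332/525 = 3976060/525
≈ 7573.45 RPM

7573.45 RPM


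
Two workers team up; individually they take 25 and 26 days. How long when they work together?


Rate of A = 1/25 per day
Rate of B = 1/26 per day
Combined rate = 1/25 + 1/26 = 51/650 ≈ 0.0785 per day
Days = 1 / combined rate = 650/51
≈ 12.75 days

12.75 days


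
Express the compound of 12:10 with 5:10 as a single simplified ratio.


Compound ratio = (12×5) : (10×10)
= 60:100
GCD = 20
= 3:5

3:5


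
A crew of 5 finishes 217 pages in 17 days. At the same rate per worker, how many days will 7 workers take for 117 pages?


Days ∝ work / workers, so d₂ = d₁ × (m₁/m₂) × (w₂/w₁)
Workers factor (inverse): 5/7 ≈ 0.7143
Work factor (direct): 117/217 ≈ 0.5392
d₂ = 17 × 5/7 × 117/217 = (17 × 5 × 117) / (7 × 217) = 9945/1519
≈ 6.55 days

6.55 days


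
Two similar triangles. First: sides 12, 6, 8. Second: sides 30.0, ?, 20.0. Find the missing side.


Scale factor = 30.0/12 = 2.5
Missing side = 6 × 2.5
= 15.0

15.0


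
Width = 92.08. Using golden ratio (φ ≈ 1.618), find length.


φ = (1 + √5) / 2 ≈ 1.618
Length = width × φ = 92.08 × 1.618 = 148.98544
≈ 148.99

148.99


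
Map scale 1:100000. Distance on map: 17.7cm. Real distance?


Real distance = map distance × scale
= 17.7cm × 100000
= 1770000 cm = 17700.0 m
= 17.700 km

17.700 km


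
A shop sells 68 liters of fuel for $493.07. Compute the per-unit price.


Unit rate = total / quantity
= 493.07 / 68
= $7.25 per unit

$7.25 per unit


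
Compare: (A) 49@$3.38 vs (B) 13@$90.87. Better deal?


Deal A: $3.38/49 = $0.0690/unit
Deal B: $90.87/13 = $6.9900/unit
A is cheaper per unit
= Deal A

Deal A


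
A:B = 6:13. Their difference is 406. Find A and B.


Let A = 6k, B = 13k.
13k - 6k = 406
7k = 406 → k = 406/7 = 58
A = 6×58 = 348, B = 13×58 = 754
= A = 348, B = 754

A = 348, B = 754


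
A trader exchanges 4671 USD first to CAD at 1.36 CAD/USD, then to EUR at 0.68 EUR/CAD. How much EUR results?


Step 1: 4671 USD × 1.36 = 6352.56 CAD
Step 2: 6352.56 CAD × 0.68 = 4319.74 EUR
Implied rate USD→EUR = 1.36 × 0.68 = 0.9248
= 4319.74 EUR

4319.74 EUR


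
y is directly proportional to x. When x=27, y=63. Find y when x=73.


Direct proportion: y/x = constant
k = 63/27 ≈ 2.3333
y₂ = k × 73 = 63 × 73 / 27 = 4599/27
≈ 170.33

170.33


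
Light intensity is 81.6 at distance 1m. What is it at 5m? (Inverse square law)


I₁d₁² = I₂d₂²
I₂ = I₁ × (d₁/d₂)²
= 81.6 × (1/5)²
= 81.6 × 1/25
= 81.6/25
= 3.2640

3.2640


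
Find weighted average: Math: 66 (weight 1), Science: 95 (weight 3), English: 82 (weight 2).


Numerator = 66×1 + 95×3 + 82×2
= 66 + 285 + 164
= 515
Total weight = 6
Weighted avg = 515/6
= 85.83

85.83


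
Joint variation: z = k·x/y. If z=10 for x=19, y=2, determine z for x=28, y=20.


z = k·x/y
Solve for k using the known point: k = z·y/x = 10×2/19 = 20/19 ≈ 1.0526
Now evaluate at x=28, y=20:
z = k × 28 / 20 = (20 × 28) / (19 × 20) = 560/380
≈ 1.4737

1.4737


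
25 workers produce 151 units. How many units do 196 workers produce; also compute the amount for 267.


Direct proportion: y/x = constant
k = 151/25 = 6.0400
y at x=196: k × 196 = 151 × 196 / 25 = 29596/25 = 1183.84
y at x=267: k × 267 = 151 × 267 / 25 = 40317/25 = 1612.68
= 1183.84 and 1612.68

1183.84 and 1612.68


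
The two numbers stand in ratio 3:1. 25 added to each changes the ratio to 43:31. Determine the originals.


Let A = 3k, B = 1k.
(3k + 25) / (1k + 25) = 43/31
Cross-multiply: 31(3k + 25) = 43(1k + 25)
93k + 775 = 43k + 1075
93k - 43k = 1075 - 775
50k = 300
k = 300/50 = 6
A = 3×6 = 18, B = 1×6 = 6
= A = 18, B = 6

A = 18, B = 6


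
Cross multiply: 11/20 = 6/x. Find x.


Cross multiply: 11 × x = 20 × 6
11x = 120
x = 120 / 11
= 10.91

10.91


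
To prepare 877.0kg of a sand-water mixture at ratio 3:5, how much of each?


Total parts = 3 + 5 = 8
sand: 877.0 × 3/8 = 328.9kg
water: 877.0 × 5/8 = 548.1kg
= 328.9kg and 548.1kg

328.9kg and 548.1kg


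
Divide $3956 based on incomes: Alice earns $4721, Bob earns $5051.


Total income = 4721 + 5051 = $9772
Alice: $3956 × 4721/9772 = $1911.20
Bob: $3956 × 5051/9772 = $2044.80
= Alice: $1911.20, Bob: $2044.80

Alice: $1911.20, Bob: $2044.80


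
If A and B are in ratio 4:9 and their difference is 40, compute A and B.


Let A = 4k, B = 9k.
9k - 4k = 40
5k = 40 → k = 40/5 = 8
A = 4×8 = 32, B = 9×8 = 72
= A = 32, B = 72

A = 32, B = 72


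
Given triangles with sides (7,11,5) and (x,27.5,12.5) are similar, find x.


Scale factor = 27.5/11 = 2.5
Missing side = 7 × 2.5
= 17.5

17.5


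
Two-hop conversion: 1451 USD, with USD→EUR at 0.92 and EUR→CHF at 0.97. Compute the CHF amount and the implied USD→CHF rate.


Step 1: 1451 USD × 0.92 = 1334.92 EUR
Step 2: 1334.92 EUR × 0.97 = 1294.87 CHF
Implied rate USD→CHF = 0.92 × 0.97 = 0.8924
= 1294.87 CHF; implied rate 0.8924 CHF/USD

1294.87 CHF; implied rate 0.8924 CHF/USD


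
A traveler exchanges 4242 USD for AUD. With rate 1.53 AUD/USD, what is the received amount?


Amount × rate = 4242 × 1.53
= 6490.26 AUD

6490.26 AUD


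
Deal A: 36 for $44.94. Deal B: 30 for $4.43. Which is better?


Deal A: $44.94/36 = $1.2483/unit
Deal B: $4.43/30 = $0.1477/unit
B is cheaper per unit
= Deal B

Deal B


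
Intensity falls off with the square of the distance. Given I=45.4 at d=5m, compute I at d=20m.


I₁d₁² = I₂d₂²
I₂ = I₁ × (d₁/d₂)²
= 45.4 × (5/20)²
= 45.4 × 25/400
= 1135/400
= 2.8375

2.8375


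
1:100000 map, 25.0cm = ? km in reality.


Real distance = map distance × scale
= 25.0cm × 100000
= 2500000 cm = 25000.0 m
= 25.000 km

25.000 km


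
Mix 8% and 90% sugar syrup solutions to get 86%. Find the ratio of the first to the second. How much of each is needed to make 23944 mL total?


Let x parts of 8% mix with y parts of 90%.
8x + 90y = 86(x + y)
8x + 90y = 86x + 86y
x(8 - 86) = y(86 - 90)
x/y = (90 - 86)/(86 - 8) = 4/78
Simplify: 2:39
Total parts = 41; one part = 23944/41 = 584.00 mL
8% solution: 2×584.00 = 1168.00 mL
90% solution: 39×584.00 = 22776.00 mL
= ratio 2:39; 1168.00 mL and 22776.00 mL

ratio 2:39; 1168.00 mL and 22776.00 mL


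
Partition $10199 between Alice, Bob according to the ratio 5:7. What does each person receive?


Total parts = 5 + 7 = 12
Alice: 10199 × 5/12 = 4249.58
Bob: 10199 × 7/12 = 5949.42
= Alice: $4249.58, Bob: $5949.42

Alice: $4249.58, Bob: $5949.42


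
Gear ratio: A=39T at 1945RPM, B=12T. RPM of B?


Gear ratio = 39:12 = 13:4
RPM_B = RPM_A × (teeth_A / teeth_B)
= 1945 × (39/12)
= 6321.3 RPM

6321.3 RPM


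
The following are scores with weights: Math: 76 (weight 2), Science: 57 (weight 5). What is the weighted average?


Numerator = 76×2 + 57×5
= 152 + 285
= 437
Total weight = 7
Weighted avg = 437/7
= 62.43

62.43


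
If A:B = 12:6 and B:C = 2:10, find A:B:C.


Match B: multiply A:B by 2 → 24:12
Multiply B:C by 6 → 12:60
Combined: 24:12:60
GCD = 12
= 2:1:5

2:1:5


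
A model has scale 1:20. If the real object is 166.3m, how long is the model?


Model size = real / scale
= 166.3 / 20
= 8.3150 m

8.3150 m


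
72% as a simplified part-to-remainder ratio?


72% means 72 parts out of 100; remainder = 28
Part : remainder = 72:28
GCD = 4
= 18:7

18:7


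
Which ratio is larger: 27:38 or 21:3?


27/38 = 0.7105
21/3 = 7.0000
0.7105 < 7.0000, so 27:38 is less
= 21:3

21:3


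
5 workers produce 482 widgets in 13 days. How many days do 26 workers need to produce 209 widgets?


Days ∝ work / workers, so d₂ = d₁ × (m₁/m₂) × (w₂/w₁)
Workers factor (inverse): 5/26 ≈ 0.1923
Work factor (direct): 209/482 ≈ 0.4336
d₂ = 13 × 5/26 × 209/482 = (13 × 5 × 209) / (26 × 482) = 13585/12532
≈ 1.08 days

1.08 days


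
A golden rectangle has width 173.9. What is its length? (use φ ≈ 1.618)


φ = (1 + √5) / 2 ≈ 1.618
Length = width × φ = 173.9 × 1.618 = 281.3702
≈ 281.37

281.37


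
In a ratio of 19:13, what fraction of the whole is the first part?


Total parts = 19 + 13 = 32
First part: 19/32 = 19/32
= 19/32

19/32


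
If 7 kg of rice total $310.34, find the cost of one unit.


Unit rate = total / quantity
= 310.34 / 7
= $44.33 per unit

$44.33 per unit


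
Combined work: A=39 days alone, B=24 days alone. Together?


Rate of A = 1/39 per day
Rate of B = 1/24 per day
Combined rate = 1/39 + 1/24 = 63/936 ≈ 0.0673 per day
Days = 1 / combined rate = 936/63
≈ 14.86 days

14.86 days


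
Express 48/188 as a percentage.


Percentage = (part / whole) × 100
= (48 / 188) × 100
≈ 25.53%

25.53%


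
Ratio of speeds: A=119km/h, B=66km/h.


Ratio = 119:66
GCD = 1
Simplified = 119:66
Time ratio (same distance) = 66:119
Speed ratio = 119:66

119:66


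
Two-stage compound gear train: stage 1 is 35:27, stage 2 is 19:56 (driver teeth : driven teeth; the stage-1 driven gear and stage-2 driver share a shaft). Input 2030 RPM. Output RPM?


Stage 1: RPM_B = RPM_A × t_A/t_B = 2030 × 35/27 = 71050/27 ≈ 2631.48
B and C share a shaft → RPM_C = RPM_B
Stage 2: RPM_D = RPM_C × t_C/t_D = RPM_A × (t_A×t_C)/(t_B×t_D)
Overall ratio = (35×19)/(27×56) = 665/1512
RPM_D = 2030 × 665/1512 = 1349950/1512
≈ 892.82 RPM

892.82 RPM


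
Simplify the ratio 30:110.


GCD(30, 110) = 10
30/10 : 110/10
= 3:11

3:11


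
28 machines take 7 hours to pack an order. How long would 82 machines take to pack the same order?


Inverse proportion: x × y = constant
k = 28 × 7 = 196
y₂ = k / 82 = 196 / 82
= 2.39

2.39


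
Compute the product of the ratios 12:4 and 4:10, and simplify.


Compound ratio = (12×4) : (4×10)
= 48:40
GCD = 8
= 6:5

6:5


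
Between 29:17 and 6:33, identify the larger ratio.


29/17 = 1.7059
6/33 = 0.1818
1.7059 > 0.1818, so 29:17 is greater
= 29:17

29:17


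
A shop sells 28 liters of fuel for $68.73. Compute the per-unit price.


Unit rate = total / quantity
= 68.73 / 28
= $2.45 per unit

$2.45 per unit


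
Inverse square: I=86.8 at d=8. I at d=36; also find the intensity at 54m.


I₁d₁² = I₂d₂²
I at 36m = 86.8 × (8/36)² = 86.8 × 64/1296 = 5555.2/1296 ≈ 4.2864
I at 54m = 86.8 × (8/54)² = 86.8 × 64/2916 = 5555.2/2916 ≈ 1.9051
= 4.2864 and 1.9051

4.2864 and 1.9051


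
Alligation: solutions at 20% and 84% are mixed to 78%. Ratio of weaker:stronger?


Let x parts of 20% mix with y parts of 84%.
20x + 84y = 78(x + y)
20x + 84y = 78x + 78y
x(20 - 78) = y(78 - 84)
x/y = (84 - 78)/(78 - 20) = 6/58
Simplify: 3:29
= 3:29

3:29


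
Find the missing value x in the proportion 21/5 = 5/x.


Cross multiply: 21 × x = 5 × 5
21x = 25
x = 25 / 21
= 1.19

1.19


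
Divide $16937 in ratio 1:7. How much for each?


Total parts = 1 + 7 = 8
Part 1: 16937 × 1/8 = 2117.13
Part 2: 16937 × 7/8 = 14819.88
= Part 1: $2117.13, Part 2: $14819.88

Part 1: $2117.13, Part 2: $14819.88


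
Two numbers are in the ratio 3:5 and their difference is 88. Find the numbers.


Let A = 3k, B = 5k.
5k - 3k = 88
2k = 88 → k = 88/2 = 44
A = 3×44 = 132, B = 5×44 = 220
= A = 132, B = 220

A = 132, B = 220


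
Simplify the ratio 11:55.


GCD(11, 55) = 11
11/11 : 55/11
= 1:5

1:5


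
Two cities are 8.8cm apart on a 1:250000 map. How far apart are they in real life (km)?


Real distance = map distance × scale
= 8.8cm × 250000
= 2200000 cm = 22000.0 m
= 22.000 km

22.000 km


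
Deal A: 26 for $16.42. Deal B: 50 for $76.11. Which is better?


Deal A: $16.42/26 = $0.6315/unit
Deal B: $76.11/50 = $1.5222/unit
A is cheaper per unit
= Deal A

Deal A


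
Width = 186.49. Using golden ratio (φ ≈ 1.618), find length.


φ = (1 + √5) / 2 ≈ 1.618
Length = width × φ = 186.49 × 1.618 = 301.74082
≈ 301.74

301.74


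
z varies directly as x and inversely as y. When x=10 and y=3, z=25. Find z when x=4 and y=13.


z = k·x/y
Solve for k using the known point: k = z·y/x = 25×3/10 = 75/10 = 7.5000
Now evaluate at x=4, y=13:
z = k × 4 / 13 = (75 × 4) / (10 × 13) = 300/130
≈ 2.3077

2.3077


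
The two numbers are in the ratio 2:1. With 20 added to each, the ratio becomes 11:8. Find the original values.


Let A = 2k, B = 1k.
(2k + 20) / (1k + 20) = 11/8
Cross-multiply: 8(2k + 20) = 11(1k + 20)
16k + 160 = 11k + 220
16k - 11k = 220 - 160
5k = 60
k = 60/5 = 12
A = 2×12 = 24, B = 1×12 = 12
= A = 24, B = 12

A = 24, B = 12


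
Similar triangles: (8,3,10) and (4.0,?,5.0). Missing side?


Scale factor = 4.0/8 = 0.5
Missing side = 3 × 0.5
= 1.5

1.5


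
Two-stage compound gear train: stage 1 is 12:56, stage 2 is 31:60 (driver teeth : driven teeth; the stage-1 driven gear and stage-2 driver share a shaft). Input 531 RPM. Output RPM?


Stage 1: RPM_B = RPM_A × t_A/t_B = 531 × 12/56 = 6372/56 ≈ 113.79
B and C share a shaft → RPM_C = RPM_B
Stage 2: RPM_D = RPM_C × t_C/t_D = RPM_A × (t_A×t_C)/(t_B×t_D)
Overall ratio = (12×31)/(56×60) = 372/3360
RPM_D = 531 × 372/3360 = 197532/3360
≈ 58.79 RPM

58.79 RPM


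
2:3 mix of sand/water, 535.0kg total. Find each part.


Total parts = 2 + 3 = 5
sand: 535.0 × 2/5 = 214.0kg
water: 535.0 × 3/5 = 321.0kg
= 214.0kg and 321.0kg

214.0kg and 321.0kg


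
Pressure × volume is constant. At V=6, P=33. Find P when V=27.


Inverse proportion: x × y = constant
k = 6 × 33 = 198
y₂ = k / 27 = 198 / 27
= 7.33

7.33


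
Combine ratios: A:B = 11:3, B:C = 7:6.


Match B: multiply A:B by 7 → 77:21
Multiply B:C by 3 → 21:18
Combined: 77:21:18
GCD = 1
= 77:21:18

77:21:18


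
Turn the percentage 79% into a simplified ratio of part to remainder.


79% means 79 parts out of 100; remainder = 21
Part : remainder = 79:21
GCD = 1
= 79:21

79:21


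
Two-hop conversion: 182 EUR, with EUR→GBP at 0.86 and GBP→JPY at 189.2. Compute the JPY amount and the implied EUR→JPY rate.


Step 1: 182 EUR × 0.86 = 156.52 GBP
Step 2: 156.52 GBP × 189.2 = 29613.58 JPY
Implied rate EUR→JPY = 0.86 × 189.2 = 162.7120
= 29613.58 JPY; implied rate 162.7120 JPY/EUR

29613.58 JPY; implied rate 162.7120 JPY/EUR


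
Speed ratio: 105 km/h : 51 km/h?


Ratio = 105:51
GCD = 3
Simplified = 35:17
Time ratio (same distance) = 17:35
Speed ratio = 35:17

35:17


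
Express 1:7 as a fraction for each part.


Total parts = 1 + 7 = 8
First part: 1/8 = 1/8
Second part: 7/8 = 7/8
= 1/8 and 7/8

1/8 and 7/8


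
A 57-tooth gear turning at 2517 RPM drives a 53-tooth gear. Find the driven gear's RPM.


Gear ratio = 57:53 = 57:53
RPM_B = RPM_A × (teeth_A / teeth_B)
= 2517 × (57/53)
= 2707.0 RPM

2707.0 RPM


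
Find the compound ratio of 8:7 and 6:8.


Compound ratio = (8×6) : (7×8)
= 48:56
GCD = 8
= 6:7

6:7


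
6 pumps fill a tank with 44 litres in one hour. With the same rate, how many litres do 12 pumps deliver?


Direct proportion: y/x = constant
k = 44/6 ≈ 7.3333
y₂ = k × 12 = 44 × 12 / 6 = 528/6
= 88.00

88.00


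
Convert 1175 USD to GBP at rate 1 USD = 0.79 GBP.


Amount × rate = 1175 × 0.79
= 928.25 GBP

928.25 GBP


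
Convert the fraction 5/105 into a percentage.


Percentage = (part / whole) × 100
= (5 / 105) × 100
≈ 4.76%

4.76%


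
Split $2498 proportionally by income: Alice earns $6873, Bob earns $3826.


Total income = 6873 + 3826 = $10699
Alice: $2498 × 6873/10699 = $1604.71
Bob: $2498 × 3826/10699 = $893.29
= Alice: $1604.71, Bob: $893.29

Alice: $1604.71, Bob: $893.29


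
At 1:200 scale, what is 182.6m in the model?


Model size = real / scale
= 182.6 / 200
= 0.9130 m

0.9130 m


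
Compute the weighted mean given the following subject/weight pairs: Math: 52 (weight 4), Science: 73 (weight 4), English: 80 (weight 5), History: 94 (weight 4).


Numerator = 52×4 + 73×4 + 80×5 + 94×4
= 208 + 292 + 400 + 376
= 1276
Total weight = 17
Weighted avg = 1276/17
= 75.06

75.06


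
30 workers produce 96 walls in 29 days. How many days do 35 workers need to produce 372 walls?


Days ∝ work / workers, so d₂ = d₁ × (m₁/m₂) × (w₂/w₁)
Workers factor (inverse): 30/35 ≈ 0.8571
Work factor (direct): 372/96 = 3.8750
d₂ = 29 × 30/35 × 372/96 = (29 × 30 × 372) / (35 × 96) = 323640/3360
≈ 96.32 days

96.32 days


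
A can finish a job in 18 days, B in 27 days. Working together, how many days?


Rate of A = 1/18 per day
Rate of B = 1/27 per day
Combined rate = 1/18 + 1/27 = 45/486 ≈ 0.0926 per day
Days = 1 / combined rate = 486/45
= 10.80 days

10.80 days


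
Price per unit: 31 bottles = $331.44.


Unit rate = total / quantity
= 331.44 / 31
= $10.69 per unit

$10.69 per unit


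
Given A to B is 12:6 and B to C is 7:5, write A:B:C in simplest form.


Match B: multiply A:B by 7 → 84:42
Multiply B:C by 6 → 42:30
Combined: 84:42:30
GCD = 6
= 14:7:5

14:7:5


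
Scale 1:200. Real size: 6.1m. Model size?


Model size = real / scale
= 6.1 / 200
= 0.0305 m

0.0305 m


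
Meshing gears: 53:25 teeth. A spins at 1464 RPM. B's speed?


Gear ratio = 53:25 = 53:25
RPM_B = RPM_A × (teeth_A / teeth_B)
= 1464 × (53/25)
= 3103.7 RPM

3103.7 RPM


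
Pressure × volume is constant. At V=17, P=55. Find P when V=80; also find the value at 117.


Inverse proportion: x × y = constant
k = 17 × 55 = 935
At x=80: k/80 = 11.69
At x=117: k/117 = 7.99
= 11.69 and 7.99

11.69 and 7.99


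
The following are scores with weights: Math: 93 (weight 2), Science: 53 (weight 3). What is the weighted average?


Numerator = 93×2 + 53×3
= 186 + 159
= 345
Total weight = 5
Weighted avg = 345/5
= 69.00

69.00


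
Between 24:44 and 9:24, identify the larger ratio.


24/44 = 0.5455
9/24 = 0.3750
0.5455 > 0.3750, so 24:44 is greater
= 24:44

24:44


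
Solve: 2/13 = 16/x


Cross multiply: 2 × x = 13 × 16
2x = 208
x = 208 / 2
= 104.00

104.00


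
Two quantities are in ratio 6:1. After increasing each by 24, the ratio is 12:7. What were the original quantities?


Let A = 6k, B = 1k.
(6k + 24) / (1k + 24) = 12/7
Cross-multiply: 7(6k + 24) = 12(1k + 24)
42k + 168 = 12k + 288
42k - 12k = 288 - 168
30k = 120
k = 120/30 = 4
A = 6×4 = 24, B = 1×4 = 4
= A = 24, B = 4

A = 24, B = 4


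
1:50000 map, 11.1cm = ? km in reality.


Real distance = map distance × scale
= 11.1cm × 50000
= 555000 cm = 5550.0 m
= 5.550 km

5.550 km


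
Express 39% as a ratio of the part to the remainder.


39% means 39 parts out of 100; remainder = 61
Part : remainder = 39:61
GCD = 1
= 39:61

39:61


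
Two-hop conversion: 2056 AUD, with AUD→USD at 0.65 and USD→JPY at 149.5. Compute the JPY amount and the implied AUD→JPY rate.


Step 1: 2056 AUD × 0.65 = 1336.40 USD
Step 2: 1336.40 USD × 149.5 = 199791.80 JPY
Implied rate AUD→JPY = 0.65 × 149.5 = 97.1750
= 199791.80 JPY; implied rate 97.1750 JPY/AUD

199791.80 JPY; implied rate 97.1750 JPY/AUD


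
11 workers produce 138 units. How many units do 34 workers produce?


Direct proportion: y/x = constant
k = 138/11 ≈ 12.5455
y₂ = k × 34 = 138 × 34 / 11 = 4692/11
≈ 426.55

426.55


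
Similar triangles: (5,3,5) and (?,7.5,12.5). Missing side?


Scale factor = 7.5/3 = 2.5
Missing side = 5 × 2.5
= 12.5

12.5


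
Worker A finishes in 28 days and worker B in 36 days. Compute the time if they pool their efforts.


Rate of A = 1/28 per day
Rate of B = 1/36 per day
Combined rate = 1/28 + 1/36 = 64/1008 ≈ 0.0635 per day
Days = 1 / combined rate = 1008/64
= 15.75 days

15.75 days


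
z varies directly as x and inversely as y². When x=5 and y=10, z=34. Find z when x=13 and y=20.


z = k·x/y²
Solve for k using the known point: k = z·y²/x = 34×100/5 = 3400/5 = 680.0000
Now evaluate at x=13, y=20:
z = k × 13 / 400 = (3400 × 13) / (5 × 400) = 44200/2000
= 22.1000

22.1000


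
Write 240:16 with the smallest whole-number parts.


GCD(240, 16) = 16
240/16 : 16/16
= 15:1

15:1


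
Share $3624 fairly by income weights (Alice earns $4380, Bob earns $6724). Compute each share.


Total income = 4380 + 6724 = $11104
Alice: $3624 × 4380/11104 = $1429.50
Bob: $3624 × 6724/11104 = $2194.50
= Alice: $1429.50, Bob: $2194.50

Alice: $1429.50, Bob: $2194.50


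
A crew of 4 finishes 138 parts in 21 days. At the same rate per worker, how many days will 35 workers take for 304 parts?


Days ∝ work / workers, so d₂ = d₁ × (m₁/m₂) × (w₂/w₁)
Workers factor (inverse): 4/35 ≈ 0.1143
Work factor (direct): 304/138 ≈ 2.2029
d₂ = 21 × 4/35 × 304/138 = (21 × 4 × 304) / (35 × 138) = 25536/4830
≈ 5.29 days

5.29 days


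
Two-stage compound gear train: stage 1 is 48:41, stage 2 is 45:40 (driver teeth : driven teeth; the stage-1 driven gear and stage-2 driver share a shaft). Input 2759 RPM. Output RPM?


Stage 1: RPM_B = RPM_A × t_A/t_B = 2759 × 48/41 = 132432/41 ≈ 3230.05
B and C share a shaft → RPM_C = RPM_B
Stage 2: RPM_D = RPM_C × t_C/t_D = RPM_A × (t_A×t_C)/(t_B×t_D)
Overall ratio = (48×45)/(41×40) = 2160/1640
RPM_D = 2759 × 2160/1640 = 5959440/1640
≈ 3633.80 RPM

3633.80 RPM


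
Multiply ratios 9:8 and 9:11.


Compound ratio = (9×9) : (8×11)
= 81:88
GCD = 1
= 81:88

81:88


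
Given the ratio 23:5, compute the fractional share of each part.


Total parts = 23 + 5 = 28
First part: 23/28 = 23/28
Second part: 5/28 = 5/28
= 23/28 and 5/28

23/28 and 5/28


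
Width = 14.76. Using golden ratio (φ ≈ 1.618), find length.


φ = (1 + √5) / 2 ≈ 1.618
Length = width × φ = 14.76 × 1.618 = 23.88168
≈ 23.88

23.88


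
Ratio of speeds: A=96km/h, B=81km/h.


Ratio = 96:81
GCD = 3
Simplified = 32:27
Time ratio (same distance) = 27:32
Speed ratio = 32:27

32:27


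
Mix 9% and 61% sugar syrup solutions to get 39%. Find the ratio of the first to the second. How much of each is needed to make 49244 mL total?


Let x parts of 9% mix with y parts of 61%.
9x + 61y = 39(x + y)
9x + 61y = 39x + 39y
x(9 - 39) = y(39 - 61)
x/y = (61 - 39)/(39 - 9) = 22/30
Simplify: 11:15
Total parts = 26; one part = 49244/26 = 1894.00 mL
9% solution: 11×1894.00 = 20834.00 mL
61% solution: 15×1894.00 = 28410.00 mL
= ratio 11:15; 20834.00 mL and 28410.00 mL

ratio 11:15; 20834.00 mL and 28410.00 mL


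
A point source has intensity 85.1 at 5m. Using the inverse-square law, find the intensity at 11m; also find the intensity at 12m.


I₁d₁² = I₂d₂²
I at 11m = 85.1 × (5/11)² = 85.1 × 25/121 = 2127.5/121 ≈ 17.5826
I at 12m = 85.1 × (5/12)² = 85.1 × 25/144 = 2127.5/144 ≈ 14.7743
= 17.5826 and 14.7743

17.5826 and 14.7743


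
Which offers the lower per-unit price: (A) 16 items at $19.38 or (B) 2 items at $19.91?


Deal A: $19.38/16 = $1.2113/unit
Deal B: $19.91/2 = $9.9550/unit
A is cheaper per unit
= Deal A

Deal A


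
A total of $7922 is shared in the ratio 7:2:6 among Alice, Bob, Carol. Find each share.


Total parts = 7 + 2 + 6 = 15
Alice: 7922 × 7/15 = 3696.93
Bob: 7922 × 2/15 = 1056.27
Carol: 7922 × 6/15 = 3168.80
= Alice: $3696.93, Bob: $1056.27, Carol: $3168.80

Alice: $3696.93, Bob: $1056.27, Carol: $3168.80


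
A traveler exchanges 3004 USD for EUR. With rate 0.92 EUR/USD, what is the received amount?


Amount × rate = 3004 × 0.92
= 2763.68 EUR

2763.68 EUR


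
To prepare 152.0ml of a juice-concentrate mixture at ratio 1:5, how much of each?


Total parts = 1 + 5 = 6
juice: 152.0 × 1/6 = 25.3ml
concentrate: 152.0 × 5/6 = 126.7ml
= 25.3ml and 126.7ml

25.3ml and 126.7ml


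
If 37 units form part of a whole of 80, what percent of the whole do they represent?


Percentage = (part / whole) × 100
= (37 / 80) × 100
= 46.25%

46.25%


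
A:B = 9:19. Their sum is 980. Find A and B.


Let A = 9k, B = 19k.
9k + 19k = 980
28k = 980 → k = 980/28 = 35
A = 9×35 = 315, B = 19×35 = 665
= A = 315, B = 665

A = 315, B = 665


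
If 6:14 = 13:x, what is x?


Cross multiply: 6 × x = 14 × 13
6x = 182
x = 182 / 6
= 30.33

30.33


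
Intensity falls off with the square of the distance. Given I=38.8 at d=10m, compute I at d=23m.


I₁d₁² = I₂d₂²
I₂ = I₁ × (d₁/d₂)²
= 38.8 × (10/23)²
= 38.8 × 100/529
= 3880/529
≈ 7.3346

7.3346


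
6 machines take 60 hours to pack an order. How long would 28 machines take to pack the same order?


Inverse proportion: x × y = constant
k = 6 × 60 = 360
y₂ = k / 28 = 360 / 28
= 12.86

12.86


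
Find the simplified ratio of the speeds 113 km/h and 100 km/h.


Ratio = 113:100
GCD = 1
Simplified = 113:100
Time ratio (same distance) = 100:113
Speed ratio = 113:100

113:100


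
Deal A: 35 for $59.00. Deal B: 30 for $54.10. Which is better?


Deal A: $59.00/35 = $1.6857/unit
Deal B: $54.10/30 = $1.8033/unit
A is cheaper per unit
= Deal A

Deal A


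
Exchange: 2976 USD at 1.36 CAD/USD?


Amount × rate = 2976 × 1.36
= 4047.36 CAD

4047.36 CAD


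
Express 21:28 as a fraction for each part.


Total parts = 21 + 28 = 49
First part: 21/49 = 3/7
Second part: 28/49 = 4/7
= 3/7 and 4/7

3/7 and 4/7


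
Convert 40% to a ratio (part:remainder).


40% means 40 parts out of 100; remainder = 60
Part : remainder = 40:60
GCD = 20
= 2:3

2:3


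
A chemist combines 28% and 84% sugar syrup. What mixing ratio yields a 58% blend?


Let x parts of 28% mix with y parts of 84%.
28x + 84y = 58(x + y)
28x + 84y = 58x + 58y
x(28 - 58) = y(58 - 84)
x/y = (84 - 58)/(58 - 28) = 26/30
Simplify: 13:15
= 13:15

13:15


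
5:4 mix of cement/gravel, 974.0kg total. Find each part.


Total parts = 5 + 4 = 9
cement: 974.0 × 5/9 = 541.1kg
gravel: 974.0 × 4/9 = 432.9kg
= 541.1kg and 432.9kg

541.1kg and 432.9kg


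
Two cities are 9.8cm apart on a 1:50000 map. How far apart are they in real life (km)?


Real distance = map distance × scale
= 9.8cm × 50000
= 490000 cm = 4900.0 m
= 4.900 km

4.900 km


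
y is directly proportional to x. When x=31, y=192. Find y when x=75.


Direct proportion: y/x = constant
k = 192/31 ≈ 6.1935
y₂ = k × 75 = 192 × 75 / 31 = 14400/31
≈ 464.52

464.52


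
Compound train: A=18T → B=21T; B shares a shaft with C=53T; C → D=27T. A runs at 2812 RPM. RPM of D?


Stage 1: RPM_B = RPM_A × t_A/t_B = 2812 × 18/21 = 50616/21 ≈ 2410.29
B and C share a shaft → RPM_C = RPM_B
Stage 2: RPM_D = RPM_C × t_C/t_D = RPM_A × (t_A×t_C)/(t_B×t_D)
Overall ratio = (18×53)/(21×27) = 954/567
RPM_D = 2812 × 954/567 = 2682648/567
≈ 4731.30 RPM

4731.30 RPM


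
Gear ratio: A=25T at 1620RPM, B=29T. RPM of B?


Gear ratio = 25:29 = 25:29
RPM_B = RPM_A × (teeth_A / teeth_B)
= 1620 × (25/29)
= 1396.6 RPM

1396.6 RPM


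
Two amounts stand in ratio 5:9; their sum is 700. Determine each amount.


Let A = 5k, B = 9k.
5k + 9k = 700
14k = 700 → k = 700/14 = 50
A = 5×50 = 250, B = 9×50 = 450
= A = 250, B = 450

A = 250, B = 450


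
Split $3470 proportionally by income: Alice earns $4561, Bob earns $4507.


Total income = 4561 + 4507 = $9068
Alice: $3470 × 4561/9068 = $1745.33
Bob: $3470 × 4507/9068 = $1724.67
= Alice: $1745.33, Bob: $1724.67

Alice: $1745.33, Bob: $1724.67


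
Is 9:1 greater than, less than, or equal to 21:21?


9/1 = 9.0000
21/21 = 1.0000
9.0000 > 1.0000, so 9:1 is greater
= greater than

greater than


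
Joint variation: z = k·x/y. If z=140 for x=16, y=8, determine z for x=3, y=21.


z = k·x/y
Solve for k using the known point: k = z·y/x = 140×8/16 = 1120/16 = 70.0000
Now evaluate at x=3, y=21:
z = k × 3 / 21 = (1120 × 3) / (16 × 21) = 3360/336
= 10.0000

10.0000


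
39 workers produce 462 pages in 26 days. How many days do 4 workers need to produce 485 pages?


Days ∝ work / workers, so d₂ = d₁ × (m₁/m₂) × (w₂/w₁)
Workers factor (inverse): 39/4 = 9.7500
Work factor (direct): 485/462 ≈ 1.0498
d₂ = 26 × 39/4 × 485/462 = (26 × 39 × 485) / (4 × 462) = 491790/1848
≈ 266.12 days

266.12 days


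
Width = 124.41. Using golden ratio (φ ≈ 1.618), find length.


φ = (1 + √5) / 2 ≈ 1.618
Length = width × φ = 124.41 × 1.618 = 201.29538
≈ 201.30

201.30


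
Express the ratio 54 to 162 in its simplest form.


GCD(54, 162) = 54
54/54 : 162/54
= 1:3

1:3


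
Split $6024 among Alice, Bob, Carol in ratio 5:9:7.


Total parts = 5 + 9 + 7 = 21
Alice: 6024 × 5/21 = 1434.29
Bob: 6024 × 9/21 = 2581.71
Carol: 6024 × 7/21 = 2008.00
= Alice: $1434.29, Bob: $2581.71, Carol: $2008.00

Alice: $1434.29, Bob: $2581.71, Carol: $2008.00


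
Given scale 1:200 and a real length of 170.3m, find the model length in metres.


Model size = real / scale
= 170.3 / 200
= 0.8515 m

0.8515 m


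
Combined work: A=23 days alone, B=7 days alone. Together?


Rate of A = 1/23 per day
Rate of B = 1/7 per day
Combined rate = 1/23 + 1/7 = 30/161 ≈ 0.1863 per day
Days = 1 / combined rate = 161/30
≈ 5.37 days

5.37 days


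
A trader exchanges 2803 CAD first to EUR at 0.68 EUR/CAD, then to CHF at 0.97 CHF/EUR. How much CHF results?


Step 1: 2803 CAD × 0.68 = 1906.04 EUR
Step 2: 1906.04 EUR × 0.97 = 1848.86 CHF
Implied rate CAD→CHF = 0.68 × 0.97 = 0.6596
= 1848.86 CHF

1848.86 CHF


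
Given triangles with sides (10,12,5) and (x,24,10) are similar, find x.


Scale factor = 24/12 = 2
Missing side = 10 × 2
= 20.0

20.0


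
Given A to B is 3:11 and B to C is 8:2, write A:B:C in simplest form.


Match B: multiply A:B by 8 → 24:88
Multiply B:C by 11 → 88:22
Combined: 24:88:22
GCD = 2
= 12:44:11

12:44:11


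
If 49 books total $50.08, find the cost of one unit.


Unit rate = total / quantity
= 50.08 / 49
= $1.02 per unit

$1.02 per unit


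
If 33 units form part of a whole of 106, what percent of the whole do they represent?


Percentage = (part / whole) × 100
= (33 / 106) × 100
≈ 31.13%

31.13%


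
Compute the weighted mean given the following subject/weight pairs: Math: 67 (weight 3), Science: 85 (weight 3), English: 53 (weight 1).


Numerator = 67×3 + 85×3 + 53×1
= 201 + 255 + 53
= 509
Total weight = 7
Weighted avg = 509/7
= 72.71

72.71


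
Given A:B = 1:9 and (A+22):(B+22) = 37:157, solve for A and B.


Let A = 1k, B = 9k.
(1k + 22) / (9k + 22) = 37/157
Cross-multiply: 157(1k + 22) = 37(9k + 22)
157k + 3454 = 333k + 814
157k - 333k = 814 - 3454
-176k = -2640
k = -2640/-176 = 15
A = 1×15 = 15, B = 9×15 = 135
= A = 15, B = 135

A = 15, B = 135


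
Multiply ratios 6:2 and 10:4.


Compound ratio = (6×10) : (2×4)
= 60:8
GCD = 4
= 15:2

15:2


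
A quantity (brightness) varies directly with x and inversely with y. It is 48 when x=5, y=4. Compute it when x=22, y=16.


z = k·x/y
Solve for k using the known point: k = z·y/x = 48×4/5 = 192/5 = 38.4000
Now evaluate at x=22, y=16:
z = k × 22 / 16 = (192 × 22) / (5 × 16) = 4224/80
= 52.8000

52.8000


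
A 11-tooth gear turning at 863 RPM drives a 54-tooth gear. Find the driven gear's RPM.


Gear ratio = 11:54 = 11:54
RPM_B = RPM_A × (teeth_A / teeth_B)
= 863 × (11/54)
= 175.8 RPM

175.8 RPM


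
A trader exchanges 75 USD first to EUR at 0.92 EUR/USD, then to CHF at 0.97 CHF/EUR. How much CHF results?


Step 1: 75 USD × 0.92 = 69.00 EUR
Step 2: 69.00 EUR × 0.97 = 66.93 CHF
Implied rate USD→CHF = 0.92 × 0.97 = 0.8924
= 66.93 CHF

66.93 CHF


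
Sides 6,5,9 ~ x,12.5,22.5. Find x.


Scale factor = 12.5/5 = 2.5
Missing side = 6 × 2.5
= 15.0

15.0


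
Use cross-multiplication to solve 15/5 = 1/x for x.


Cross multiply: 15 × x = 5 × 1
15x = 5
x = 5 / 15
= 0.33

0.33


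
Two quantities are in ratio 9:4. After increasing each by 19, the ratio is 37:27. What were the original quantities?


Let A = 9k, B = 4k.
(9k + 19) / (4k + 19) = 37/27
Cross-multiply: 27(9k + 19) = 37(4k + 19)
243k + 513 = 148k + 703
243k - 148k = 703 - 513
95k = 190
k = 190/95 = 2
A = 9×2 = 18, B = 4×2 = 8
= A = 18, B = 8

A = 18, B = 8


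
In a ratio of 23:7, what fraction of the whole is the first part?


Total parts = 23 + 7 = 30
First part: 23/30 = 23/30
= 23/30

23/30


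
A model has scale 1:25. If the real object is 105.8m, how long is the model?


Model size = real / scale
= 105.8 / 25
= 4.2320 m

4.2320 m


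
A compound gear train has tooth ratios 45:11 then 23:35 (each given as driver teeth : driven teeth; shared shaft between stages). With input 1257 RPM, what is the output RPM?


Stage 1: RPM_B = RPM_A × t_A/t_B = 1257 × 45/11 = 56565/11 ≈ 5142.27
B and C share a shaft → RPM_C = RPM_B
Stage 2: RPM_D = RPM_C × t_C/t_D = RPM_A × (t_A×t_C)/(t_B×t_D)
Overall ratio = (45×23)/(11×35) = 1035/385
RPM_D = 1257 × 1035/385 = 1300995/385
≈ 3379.21 RPM

3379.21 RPM


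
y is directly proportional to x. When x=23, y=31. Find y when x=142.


Direct proportion: y/x = constant
k = 31/23 ≈ 1.3478
y₂ = k × 142 = 31 × 142 / 23 = 4402/23
≈ 191.39

191.39
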